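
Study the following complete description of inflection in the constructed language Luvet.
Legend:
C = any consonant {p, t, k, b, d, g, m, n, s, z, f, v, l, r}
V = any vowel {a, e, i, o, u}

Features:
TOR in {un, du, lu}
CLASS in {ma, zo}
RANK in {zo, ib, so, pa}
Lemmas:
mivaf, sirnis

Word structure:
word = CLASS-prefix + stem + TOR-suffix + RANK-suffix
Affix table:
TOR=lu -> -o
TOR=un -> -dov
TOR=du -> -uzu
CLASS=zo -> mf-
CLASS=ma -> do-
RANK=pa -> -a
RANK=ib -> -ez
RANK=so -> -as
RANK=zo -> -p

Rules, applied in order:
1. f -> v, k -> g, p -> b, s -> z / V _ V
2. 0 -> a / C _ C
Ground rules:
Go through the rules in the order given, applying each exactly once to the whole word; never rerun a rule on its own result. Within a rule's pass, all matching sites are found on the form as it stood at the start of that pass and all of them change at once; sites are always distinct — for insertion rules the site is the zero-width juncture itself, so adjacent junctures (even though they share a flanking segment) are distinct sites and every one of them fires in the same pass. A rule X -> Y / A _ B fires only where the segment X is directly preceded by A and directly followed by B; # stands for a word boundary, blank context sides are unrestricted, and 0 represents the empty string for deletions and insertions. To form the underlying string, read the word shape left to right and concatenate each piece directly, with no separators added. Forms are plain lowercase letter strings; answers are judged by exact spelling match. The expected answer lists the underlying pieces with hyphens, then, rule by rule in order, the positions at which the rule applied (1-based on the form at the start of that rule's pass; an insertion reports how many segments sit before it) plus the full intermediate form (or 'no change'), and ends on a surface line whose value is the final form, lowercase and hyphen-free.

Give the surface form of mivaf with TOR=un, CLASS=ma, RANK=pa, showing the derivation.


underlying: do-mivaf-dov-a
1. f -> v, k -> g, p -> b, s -> z / V _ V: no change
2. 0 -> a / C _ C: inserts after position(s) 7: domivafadova
surface: domivafadova


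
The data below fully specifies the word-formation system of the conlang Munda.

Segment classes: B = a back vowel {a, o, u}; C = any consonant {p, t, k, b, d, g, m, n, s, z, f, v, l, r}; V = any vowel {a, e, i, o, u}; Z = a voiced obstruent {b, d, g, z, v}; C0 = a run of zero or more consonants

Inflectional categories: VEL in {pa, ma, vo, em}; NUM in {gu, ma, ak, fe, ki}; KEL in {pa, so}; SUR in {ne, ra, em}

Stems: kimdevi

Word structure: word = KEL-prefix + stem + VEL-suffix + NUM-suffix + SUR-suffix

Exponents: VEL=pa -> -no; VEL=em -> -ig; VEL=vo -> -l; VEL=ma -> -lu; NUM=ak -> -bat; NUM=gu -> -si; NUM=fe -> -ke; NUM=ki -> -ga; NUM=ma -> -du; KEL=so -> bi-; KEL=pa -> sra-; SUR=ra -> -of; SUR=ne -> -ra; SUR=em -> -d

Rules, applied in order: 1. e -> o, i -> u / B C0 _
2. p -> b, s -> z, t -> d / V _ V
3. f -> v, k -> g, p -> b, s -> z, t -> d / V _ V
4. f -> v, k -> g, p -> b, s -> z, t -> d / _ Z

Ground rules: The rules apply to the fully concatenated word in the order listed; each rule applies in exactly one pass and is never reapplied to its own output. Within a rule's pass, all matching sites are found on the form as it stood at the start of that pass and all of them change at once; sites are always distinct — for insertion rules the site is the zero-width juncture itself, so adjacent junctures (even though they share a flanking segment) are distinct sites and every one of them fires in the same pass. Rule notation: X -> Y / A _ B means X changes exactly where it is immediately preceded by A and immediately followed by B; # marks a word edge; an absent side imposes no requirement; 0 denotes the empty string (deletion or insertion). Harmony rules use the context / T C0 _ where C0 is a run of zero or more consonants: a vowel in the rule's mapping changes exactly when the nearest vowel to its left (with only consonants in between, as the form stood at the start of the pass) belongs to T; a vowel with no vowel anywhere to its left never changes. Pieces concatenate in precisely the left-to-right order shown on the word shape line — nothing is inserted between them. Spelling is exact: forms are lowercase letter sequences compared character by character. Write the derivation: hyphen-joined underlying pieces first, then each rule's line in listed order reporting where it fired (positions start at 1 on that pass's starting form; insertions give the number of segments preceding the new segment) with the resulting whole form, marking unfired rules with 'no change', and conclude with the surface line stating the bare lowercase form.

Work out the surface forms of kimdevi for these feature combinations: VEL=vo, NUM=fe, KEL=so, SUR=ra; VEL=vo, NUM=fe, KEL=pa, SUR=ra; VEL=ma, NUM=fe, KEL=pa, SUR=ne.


cell VEL=vo, NUM=fe, KEL=so, SUR=ra:
underlying: bi-kimdevi-l-ke-of
1. e -> o, i -> u / B C0 _: no change
2. p -> b, s -> z, t -> d / V _ V: no change
3. f -> v, k -> g, p -> b, s -> z, t -> d / V _ V: fires at position(s) 3: bigimdevilkeof
4. f -> v, k -> g, p -> b, s -> z, t -> d / _ Z: no change
surface: bigimdevilkeof

cell VEL=vo, NUM=fe, KEL=pa, SUR=ra:
underlying: sra-kimdevi-l-ke-of
1. e -> o, i -> u / B C0 _: fires at position(s) 5: srakumdevilkeof
2. p -> b, s -> z, t -> d / V _ V: no change
3. f -> v, k -> g, p -> b, s -> z, t -> d / V _ V: fires at position(s) 4: sragumdevilkeof
4. f -> v, k -> g, p -> b, s -> z, t -> d / _ Z: no change
surface: sragumdevilkeof

cell VEL=ma, NUM=fe, KEL=pa, SUR=ne:
underlying: sra-kimdevi-lu-ke-ra
1. e -> o, i -> u / B C0 _: fires at position(s) 5, 14: srakumdevilukora
2. p -> b, s -> z, t -> d / V _ V: no change
3. f -> v, k -> g, p -> b, s -> z, t -> d / V _ V: fires at position(s) 4, 13: sragumdevilugora
4. f -> v, k -> g, p -> b, s -> z, t -> d / _ Z: no change
surface: sragumdevilugora


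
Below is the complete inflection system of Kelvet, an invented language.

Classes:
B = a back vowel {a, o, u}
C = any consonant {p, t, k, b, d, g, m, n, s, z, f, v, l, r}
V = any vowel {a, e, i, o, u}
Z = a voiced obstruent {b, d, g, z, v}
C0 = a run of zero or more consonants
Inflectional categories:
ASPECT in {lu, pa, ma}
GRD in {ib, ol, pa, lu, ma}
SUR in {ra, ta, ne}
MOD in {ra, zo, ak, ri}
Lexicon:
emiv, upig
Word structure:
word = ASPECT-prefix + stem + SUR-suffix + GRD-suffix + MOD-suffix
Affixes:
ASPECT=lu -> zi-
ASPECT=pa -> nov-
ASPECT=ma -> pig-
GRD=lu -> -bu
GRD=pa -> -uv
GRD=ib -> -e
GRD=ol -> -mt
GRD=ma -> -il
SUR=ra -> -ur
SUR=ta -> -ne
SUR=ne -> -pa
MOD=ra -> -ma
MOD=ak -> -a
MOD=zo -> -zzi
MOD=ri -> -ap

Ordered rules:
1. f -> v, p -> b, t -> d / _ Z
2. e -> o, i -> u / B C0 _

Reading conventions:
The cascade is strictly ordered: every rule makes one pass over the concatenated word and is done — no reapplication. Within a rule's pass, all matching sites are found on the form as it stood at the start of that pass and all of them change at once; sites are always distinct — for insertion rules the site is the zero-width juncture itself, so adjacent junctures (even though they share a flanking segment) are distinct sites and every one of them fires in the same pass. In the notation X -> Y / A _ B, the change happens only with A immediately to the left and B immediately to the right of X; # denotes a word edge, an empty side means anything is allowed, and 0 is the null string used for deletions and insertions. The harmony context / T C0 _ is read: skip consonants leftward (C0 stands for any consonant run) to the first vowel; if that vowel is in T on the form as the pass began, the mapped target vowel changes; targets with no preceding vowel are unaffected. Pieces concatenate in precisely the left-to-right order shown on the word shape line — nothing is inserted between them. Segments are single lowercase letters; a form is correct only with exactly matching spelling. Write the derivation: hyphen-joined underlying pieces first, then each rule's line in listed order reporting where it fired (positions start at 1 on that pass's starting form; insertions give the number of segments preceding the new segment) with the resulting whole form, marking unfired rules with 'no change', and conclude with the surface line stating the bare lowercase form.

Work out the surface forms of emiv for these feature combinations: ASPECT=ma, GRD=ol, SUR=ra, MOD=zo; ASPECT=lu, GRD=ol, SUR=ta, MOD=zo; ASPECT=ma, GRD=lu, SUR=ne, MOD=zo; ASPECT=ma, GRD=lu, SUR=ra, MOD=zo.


cell ASPECT=ma, GRD=ol, SUR=ra, MOD=zo:
underlying: pig-emiv-ur-mt-zzi
1. f -> v, p -> b, t -> d / _ Z: fires at position(s) 11: pigemivurmdzzi
2. e -> o, i -> u / B C0 _: fires at position(s) 14: pigemivurmdzzu
surface: pigemivurmdzzu

cell ASPECT=lu, GRD=ol, SUR=ta, MOD=zo:
underlying: zi-emiv-ne-mt-zzi
1. f -> v, p -> b, t -> d / _ Z: fires at position(s) 10: ziemivnemdzzi
2. e -> o, i -> u / B C0 _: no change
surface: ziemivnemdzzi

cell ASPECT=ma, GRD=lu, SUR=ne, MOD=zo:
underlying: pig-emiv-pa-bu-zzi
1. f -> v, p -> b, t -> d / _ Z: no change
2. e -> o, i -> u / B C0 _: fires at position(s) 14: pigemivpabuzzu
surface: pigemivpabuzzu

cell ASPECT=ma, GRD=lu, SUR=ra, MOD=zo:
underlying: pig-emiv-ur-bu-zzi
1. f -> v, p -> b, t -> d / _ Z: no change
2. e -> o, i -> u / B C0 _: fires at position(s) 14: pigemivurbuzzu
surface: pigemivurbuzzu


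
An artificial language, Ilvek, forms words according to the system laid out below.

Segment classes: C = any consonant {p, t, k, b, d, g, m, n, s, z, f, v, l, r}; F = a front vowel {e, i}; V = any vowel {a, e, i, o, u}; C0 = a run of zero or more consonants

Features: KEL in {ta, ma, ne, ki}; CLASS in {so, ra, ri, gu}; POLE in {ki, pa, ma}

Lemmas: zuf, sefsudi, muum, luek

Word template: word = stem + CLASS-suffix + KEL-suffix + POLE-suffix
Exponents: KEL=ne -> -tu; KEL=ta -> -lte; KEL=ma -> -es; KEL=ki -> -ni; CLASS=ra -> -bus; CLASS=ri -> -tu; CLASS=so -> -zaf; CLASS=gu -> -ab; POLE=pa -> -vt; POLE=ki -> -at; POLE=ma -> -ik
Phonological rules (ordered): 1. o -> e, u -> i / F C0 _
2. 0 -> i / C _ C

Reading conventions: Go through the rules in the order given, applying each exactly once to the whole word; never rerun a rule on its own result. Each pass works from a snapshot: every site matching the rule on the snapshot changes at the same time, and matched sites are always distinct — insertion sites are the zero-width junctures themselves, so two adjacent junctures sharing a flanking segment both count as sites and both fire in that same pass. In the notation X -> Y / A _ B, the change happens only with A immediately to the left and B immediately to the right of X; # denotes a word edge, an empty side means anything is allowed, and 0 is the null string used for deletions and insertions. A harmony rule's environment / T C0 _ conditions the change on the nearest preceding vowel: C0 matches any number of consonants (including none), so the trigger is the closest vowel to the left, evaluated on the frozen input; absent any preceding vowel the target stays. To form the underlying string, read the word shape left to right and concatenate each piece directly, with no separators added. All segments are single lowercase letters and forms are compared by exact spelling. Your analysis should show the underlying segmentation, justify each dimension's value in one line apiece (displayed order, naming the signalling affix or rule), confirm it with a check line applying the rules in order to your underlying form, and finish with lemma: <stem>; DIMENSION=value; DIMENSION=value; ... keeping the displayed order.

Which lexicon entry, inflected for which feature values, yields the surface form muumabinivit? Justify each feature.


underlying: muum-ab-ni-vt
KEL=ki - signalled by the affix -ni
CLASS=gu - signalled by the affix -ab
POLE=pa - signalled by the affix -vt
check: muumabnivt -> muumabnivt -> muumabinivit
lemma: muum; KEL=ki; CLASS=gu; POLE=pa


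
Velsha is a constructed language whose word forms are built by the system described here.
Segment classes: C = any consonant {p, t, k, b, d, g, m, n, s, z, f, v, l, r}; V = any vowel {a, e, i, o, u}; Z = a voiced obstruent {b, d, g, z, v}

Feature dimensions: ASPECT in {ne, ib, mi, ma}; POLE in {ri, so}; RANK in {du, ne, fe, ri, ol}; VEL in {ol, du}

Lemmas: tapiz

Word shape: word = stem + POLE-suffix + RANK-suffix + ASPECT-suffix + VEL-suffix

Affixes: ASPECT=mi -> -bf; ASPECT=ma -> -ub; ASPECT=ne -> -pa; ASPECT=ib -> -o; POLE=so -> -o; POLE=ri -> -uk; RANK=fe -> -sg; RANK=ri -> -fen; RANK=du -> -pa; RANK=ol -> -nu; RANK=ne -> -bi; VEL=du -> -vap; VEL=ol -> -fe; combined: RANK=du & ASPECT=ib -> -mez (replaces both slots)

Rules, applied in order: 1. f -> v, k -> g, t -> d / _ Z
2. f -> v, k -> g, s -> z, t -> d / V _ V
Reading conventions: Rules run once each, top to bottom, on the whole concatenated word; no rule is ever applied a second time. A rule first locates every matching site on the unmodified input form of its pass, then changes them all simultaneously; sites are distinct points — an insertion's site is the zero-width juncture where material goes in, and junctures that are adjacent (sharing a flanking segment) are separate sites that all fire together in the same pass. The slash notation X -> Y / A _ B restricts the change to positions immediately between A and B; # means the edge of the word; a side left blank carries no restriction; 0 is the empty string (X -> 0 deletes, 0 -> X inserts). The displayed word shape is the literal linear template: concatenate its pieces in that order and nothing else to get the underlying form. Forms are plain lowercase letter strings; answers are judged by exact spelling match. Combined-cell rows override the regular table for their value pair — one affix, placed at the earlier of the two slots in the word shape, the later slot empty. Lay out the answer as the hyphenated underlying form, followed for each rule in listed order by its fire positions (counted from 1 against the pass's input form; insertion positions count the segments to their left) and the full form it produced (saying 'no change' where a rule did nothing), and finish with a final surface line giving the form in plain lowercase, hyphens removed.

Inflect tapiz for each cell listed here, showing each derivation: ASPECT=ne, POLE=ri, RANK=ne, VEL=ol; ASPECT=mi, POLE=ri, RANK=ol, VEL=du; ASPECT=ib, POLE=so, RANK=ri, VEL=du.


cell ASPECT=ne, POLE=ri, RANK=ne, VEL=ol:
underlying: tapiz-uk-bi-pa-fe
1. f -> v, k -> g, t -> d / _ Z: fires at position(s) 7: tapizugbipafe
2. f -> v, k -> g, s -> z, t -> d / V _ V: fires at position(s) 12: tapizugbipave
surface: tapizugbipave

cell ASPECT=mi, POLE=ri, RANK=ol, VEL=du:
underlying: tapiz-uk-nu-bf-vap
1. f -> v, k -> g, t -> d / _ Z: fires at position(s) 11: tapizuknubvvap
2. f -> v, k -> g, s -> z, t -> d / V _ V: no change
surface: tapizuknubvvap

cell ASPECT=ib, POLE=so, RANK=ri, VEL=du:
underlying: tapiz-o-fen-o-vap
1. f -> v, k -> g, t -> d / _ Z: no change
2. f -> v, k -> g, s -> z, t -> d / V _ V: fires at position(s) 7: tapizovenovap
surface: tapizovenovap


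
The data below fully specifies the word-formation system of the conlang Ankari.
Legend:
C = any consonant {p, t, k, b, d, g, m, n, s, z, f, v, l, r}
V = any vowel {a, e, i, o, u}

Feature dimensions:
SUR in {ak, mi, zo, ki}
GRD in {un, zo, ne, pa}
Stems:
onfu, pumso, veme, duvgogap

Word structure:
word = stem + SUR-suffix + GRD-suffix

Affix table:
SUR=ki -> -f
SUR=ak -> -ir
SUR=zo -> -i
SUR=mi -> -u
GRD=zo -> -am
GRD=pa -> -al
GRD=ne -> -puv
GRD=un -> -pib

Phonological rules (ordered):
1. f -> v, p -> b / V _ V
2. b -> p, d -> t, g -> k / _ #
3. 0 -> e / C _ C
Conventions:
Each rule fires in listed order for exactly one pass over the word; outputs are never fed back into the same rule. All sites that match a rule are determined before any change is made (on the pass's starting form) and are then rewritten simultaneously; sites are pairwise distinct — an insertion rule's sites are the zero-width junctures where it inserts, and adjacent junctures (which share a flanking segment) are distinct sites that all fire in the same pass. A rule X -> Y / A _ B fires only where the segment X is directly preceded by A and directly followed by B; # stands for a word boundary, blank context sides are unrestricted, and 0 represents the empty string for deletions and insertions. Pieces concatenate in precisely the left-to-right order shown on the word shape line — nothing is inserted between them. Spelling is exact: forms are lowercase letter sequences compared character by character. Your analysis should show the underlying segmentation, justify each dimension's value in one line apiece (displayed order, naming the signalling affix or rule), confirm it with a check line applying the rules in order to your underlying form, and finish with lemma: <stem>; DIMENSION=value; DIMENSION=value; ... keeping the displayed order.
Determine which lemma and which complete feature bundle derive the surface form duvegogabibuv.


underlying: duvgogap-i-puv
SUR=zo - signalled by the affix -i
GRD=ne - signalled by the affix -puv
check: duvgogapipuv -> duvgogabibuv -> duvgogabibuv -> duvegogabibuv
lemma: duvgogap; SUR=zo; GRD=ne


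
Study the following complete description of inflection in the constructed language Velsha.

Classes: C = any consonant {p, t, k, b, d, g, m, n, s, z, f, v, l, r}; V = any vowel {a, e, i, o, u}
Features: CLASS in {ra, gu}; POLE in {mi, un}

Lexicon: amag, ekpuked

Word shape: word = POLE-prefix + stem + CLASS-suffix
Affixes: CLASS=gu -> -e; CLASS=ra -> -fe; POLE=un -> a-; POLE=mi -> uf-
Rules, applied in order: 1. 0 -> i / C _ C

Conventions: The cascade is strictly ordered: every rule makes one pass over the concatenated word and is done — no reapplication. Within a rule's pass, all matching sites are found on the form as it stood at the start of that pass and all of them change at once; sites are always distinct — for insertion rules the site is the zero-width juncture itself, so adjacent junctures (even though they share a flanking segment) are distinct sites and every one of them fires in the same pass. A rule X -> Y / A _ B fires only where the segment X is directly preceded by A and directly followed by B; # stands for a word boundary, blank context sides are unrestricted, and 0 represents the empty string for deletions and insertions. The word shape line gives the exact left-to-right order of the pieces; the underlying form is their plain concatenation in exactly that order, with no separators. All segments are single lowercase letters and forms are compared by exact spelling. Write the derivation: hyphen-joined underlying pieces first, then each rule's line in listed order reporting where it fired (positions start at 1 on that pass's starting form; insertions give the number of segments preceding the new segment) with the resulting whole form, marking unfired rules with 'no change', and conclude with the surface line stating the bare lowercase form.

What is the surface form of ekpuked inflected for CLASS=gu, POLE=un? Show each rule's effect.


underlying: a-ekpuked-e
1. 0 -> i / C _ C: inserts after position(s) 3: aekipukede
surface: aekipukede


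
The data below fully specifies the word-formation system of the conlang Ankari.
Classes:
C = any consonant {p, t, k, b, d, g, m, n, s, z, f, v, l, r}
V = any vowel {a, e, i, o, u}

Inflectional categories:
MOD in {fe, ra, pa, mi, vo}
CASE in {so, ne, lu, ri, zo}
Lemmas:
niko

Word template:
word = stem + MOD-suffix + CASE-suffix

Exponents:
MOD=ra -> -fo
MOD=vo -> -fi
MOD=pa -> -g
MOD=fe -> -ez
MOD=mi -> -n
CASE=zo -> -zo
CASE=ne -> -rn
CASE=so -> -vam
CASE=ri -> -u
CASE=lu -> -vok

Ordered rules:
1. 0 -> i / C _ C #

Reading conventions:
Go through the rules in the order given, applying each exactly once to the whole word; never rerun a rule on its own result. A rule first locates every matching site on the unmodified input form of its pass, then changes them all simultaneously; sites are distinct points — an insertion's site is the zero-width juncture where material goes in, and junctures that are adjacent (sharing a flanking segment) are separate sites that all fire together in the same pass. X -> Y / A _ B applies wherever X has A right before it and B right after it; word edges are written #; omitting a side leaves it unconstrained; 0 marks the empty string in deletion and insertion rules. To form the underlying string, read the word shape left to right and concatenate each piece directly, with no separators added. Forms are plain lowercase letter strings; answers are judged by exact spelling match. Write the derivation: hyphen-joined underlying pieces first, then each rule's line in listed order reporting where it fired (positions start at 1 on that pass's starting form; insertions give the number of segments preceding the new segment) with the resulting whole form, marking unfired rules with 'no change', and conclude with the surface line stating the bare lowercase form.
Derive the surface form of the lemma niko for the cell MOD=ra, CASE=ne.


underlying: niko-fo-rn
1. 0 -> i / C _ C #: inserts after position(s) 7: nikoforin
surface: nikoforin


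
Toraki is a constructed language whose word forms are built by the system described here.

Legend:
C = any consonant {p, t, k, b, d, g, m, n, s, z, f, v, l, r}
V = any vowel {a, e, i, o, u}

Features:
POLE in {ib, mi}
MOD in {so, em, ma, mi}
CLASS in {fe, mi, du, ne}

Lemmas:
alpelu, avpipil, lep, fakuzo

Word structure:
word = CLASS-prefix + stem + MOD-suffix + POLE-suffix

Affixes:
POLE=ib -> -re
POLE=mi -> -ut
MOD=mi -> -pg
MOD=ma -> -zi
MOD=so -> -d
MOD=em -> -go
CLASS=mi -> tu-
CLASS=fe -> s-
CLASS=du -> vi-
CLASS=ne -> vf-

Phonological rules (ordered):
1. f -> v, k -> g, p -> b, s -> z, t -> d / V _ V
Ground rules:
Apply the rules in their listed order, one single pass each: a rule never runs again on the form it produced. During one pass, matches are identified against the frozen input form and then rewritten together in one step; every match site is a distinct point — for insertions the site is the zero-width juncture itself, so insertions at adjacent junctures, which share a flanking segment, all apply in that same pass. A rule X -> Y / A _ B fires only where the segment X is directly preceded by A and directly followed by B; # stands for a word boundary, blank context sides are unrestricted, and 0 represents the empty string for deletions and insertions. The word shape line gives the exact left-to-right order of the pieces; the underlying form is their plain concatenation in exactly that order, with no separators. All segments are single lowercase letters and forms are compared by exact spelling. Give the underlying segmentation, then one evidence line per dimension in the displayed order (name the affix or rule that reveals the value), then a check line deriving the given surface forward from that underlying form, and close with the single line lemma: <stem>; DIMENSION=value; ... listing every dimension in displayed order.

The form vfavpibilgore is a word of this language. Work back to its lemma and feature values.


underlying: vf-avpipil-go-re
POLE=ib - signalled by the affix -re
MOD=em - signalled by the affix -go
CLASS=ne - signalled by the affix vf-
check: vfavpipilgore -> vfavpibilgore
lemma: avpipil; POLE=ib; MOD=em; CLASS=ne


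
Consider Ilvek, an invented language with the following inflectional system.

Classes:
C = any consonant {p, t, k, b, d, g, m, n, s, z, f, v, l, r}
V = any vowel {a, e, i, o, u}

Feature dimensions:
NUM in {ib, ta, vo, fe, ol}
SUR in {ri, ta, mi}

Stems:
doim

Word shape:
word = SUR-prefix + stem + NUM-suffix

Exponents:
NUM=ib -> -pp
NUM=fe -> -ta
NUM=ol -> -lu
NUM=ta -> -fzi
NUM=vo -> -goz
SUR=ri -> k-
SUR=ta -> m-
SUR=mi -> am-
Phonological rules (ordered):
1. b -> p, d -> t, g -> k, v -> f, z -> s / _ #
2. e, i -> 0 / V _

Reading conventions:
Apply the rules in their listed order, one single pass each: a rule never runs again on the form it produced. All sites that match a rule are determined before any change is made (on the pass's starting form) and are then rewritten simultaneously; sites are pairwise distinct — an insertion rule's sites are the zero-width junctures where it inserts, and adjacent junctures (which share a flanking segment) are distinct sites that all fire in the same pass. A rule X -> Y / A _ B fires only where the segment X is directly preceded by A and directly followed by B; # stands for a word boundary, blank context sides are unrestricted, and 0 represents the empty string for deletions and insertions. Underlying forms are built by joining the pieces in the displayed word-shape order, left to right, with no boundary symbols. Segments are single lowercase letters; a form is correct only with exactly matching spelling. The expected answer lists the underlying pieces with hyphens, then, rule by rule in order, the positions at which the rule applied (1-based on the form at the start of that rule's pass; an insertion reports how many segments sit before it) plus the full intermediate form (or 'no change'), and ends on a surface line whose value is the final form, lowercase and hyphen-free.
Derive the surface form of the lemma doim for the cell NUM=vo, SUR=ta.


underlying: m-doim-goz
1. b -> p, d -> t, g -> k, v -> f, z -> s / _ #: fires at position(s) 8: mdoimgos
2. e, i -> 0 / V _: fires at position(s) 4: mdomgos
surface: mdomgos


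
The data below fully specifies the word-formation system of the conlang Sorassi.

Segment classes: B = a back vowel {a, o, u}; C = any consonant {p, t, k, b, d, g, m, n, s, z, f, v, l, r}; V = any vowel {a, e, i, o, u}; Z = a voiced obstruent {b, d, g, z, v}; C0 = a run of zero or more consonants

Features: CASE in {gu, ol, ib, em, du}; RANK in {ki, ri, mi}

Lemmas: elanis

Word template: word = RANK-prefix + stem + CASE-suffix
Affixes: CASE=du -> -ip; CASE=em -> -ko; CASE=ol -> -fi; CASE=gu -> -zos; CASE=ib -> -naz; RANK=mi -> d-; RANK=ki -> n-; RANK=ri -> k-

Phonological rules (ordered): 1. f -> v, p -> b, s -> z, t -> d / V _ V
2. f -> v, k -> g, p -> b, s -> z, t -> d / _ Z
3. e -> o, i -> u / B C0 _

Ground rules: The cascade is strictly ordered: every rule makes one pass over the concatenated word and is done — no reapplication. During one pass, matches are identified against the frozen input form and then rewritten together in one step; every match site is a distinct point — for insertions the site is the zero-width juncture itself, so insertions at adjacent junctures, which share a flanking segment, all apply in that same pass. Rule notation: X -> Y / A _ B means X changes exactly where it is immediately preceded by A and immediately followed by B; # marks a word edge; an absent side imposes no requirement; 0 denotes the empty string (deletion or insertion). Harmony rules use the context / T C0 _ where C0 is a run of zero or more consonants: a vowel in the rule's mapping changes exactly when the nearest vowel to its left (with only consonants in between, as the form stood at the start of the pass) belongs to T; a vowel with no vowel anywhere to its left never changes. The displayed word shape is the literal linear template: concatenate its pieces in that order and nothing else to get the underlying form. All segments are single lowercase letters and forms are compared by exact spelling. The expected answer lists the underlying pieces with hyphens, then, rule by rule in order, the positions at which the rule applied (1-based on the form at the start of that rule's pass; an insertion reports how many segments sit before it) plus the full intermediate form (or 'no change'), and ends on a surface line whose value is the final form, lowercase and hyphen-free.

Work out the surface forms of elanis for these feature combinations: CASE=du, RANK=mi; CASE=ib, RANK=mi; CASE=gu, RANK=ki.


cell CASE=du, RANK=mi:
underlying: d-elanis-ip
1. f -> v, p -> b, s -> z, t -> d / V _ V: fires at position(s) 7: delanizip
2. f -> v, k -> g, p -> b, s -> z, t -> d / _ Z: no change
3. e -> o, i -> u / B C0 _: fires at position(s) 6: delanuzip
surface: delanuzip

cell CASE=ib, RANK=mi:
underlying: d-elanis-naz
1. f -> v, p -> b, s -> z, t -> d / V _ V: no change
2. f -> v, k -> g, p -> b, s -> z, t -> d / _ Z: no change
3. e -> o, i -> u / B C0 _: fires at position(s) 6: delanusnaz
surface: delanusnaz

cell CASE=gu, RANK=ki:
underlying: n-elanis-zos
1. f -> v, p -> b, s -> z, t -> d / V _ V: no change
2. f -> v, k -> g, p -> b, s -> z, t -> d / _ Z: fires at position(s) 7: nelanizzos
3. e -> o, i -> u / B C0 _: fires at position(s) 6: nelanuzzos
surface: nelanuzzos


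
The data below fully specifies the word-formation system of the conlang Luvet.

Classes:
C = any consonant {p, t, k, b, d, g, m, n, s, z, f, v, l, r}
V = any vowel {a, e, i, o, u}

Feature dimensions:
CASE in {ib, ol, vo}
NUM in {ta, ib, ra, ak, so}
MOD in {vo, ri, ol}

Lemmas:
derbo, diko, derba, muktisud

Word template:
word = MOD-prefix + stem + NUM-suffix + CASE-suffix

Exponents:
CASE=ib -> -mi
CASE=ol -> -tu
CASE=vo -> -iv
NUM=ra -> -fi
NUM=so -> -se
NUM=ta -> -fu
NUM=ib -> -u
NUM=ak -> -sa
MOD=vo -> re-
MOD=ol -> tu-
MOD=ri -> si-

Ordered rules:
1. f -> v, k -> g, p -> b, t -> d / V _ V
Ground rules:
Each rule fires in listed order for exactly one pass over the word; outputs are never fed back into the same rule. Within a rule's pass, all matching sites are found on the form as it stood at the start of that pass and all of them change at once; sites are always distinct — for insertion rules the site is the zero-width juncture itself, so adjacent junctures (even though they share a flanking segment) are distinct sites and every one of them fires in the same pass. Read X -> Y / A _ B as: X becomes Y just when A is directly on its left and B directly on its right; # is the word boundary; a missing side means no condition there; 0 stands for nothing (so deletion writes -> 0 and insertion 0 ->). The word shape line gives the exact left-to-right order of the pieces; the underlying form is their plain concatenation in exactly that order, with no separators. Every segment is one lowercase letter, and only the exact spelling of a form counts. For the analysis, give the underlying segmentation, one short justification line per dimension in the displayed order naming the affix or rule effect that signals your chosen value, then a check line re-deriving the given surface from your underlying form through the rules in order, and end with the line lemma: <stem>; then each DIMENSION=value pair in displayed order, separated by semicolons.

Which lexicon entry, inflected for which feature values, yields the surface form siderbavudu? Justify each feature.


underlying: si-derba-fu-tu
CASE=ol - signalled by the affix -tu
NUM=ta - signalled by the affix -fu
MOD=ri - signalled by the affix si-
check: siderbafutu -> siderbavudu
lemma: derba; CASE=ol; NUM=ta; MOD=ri


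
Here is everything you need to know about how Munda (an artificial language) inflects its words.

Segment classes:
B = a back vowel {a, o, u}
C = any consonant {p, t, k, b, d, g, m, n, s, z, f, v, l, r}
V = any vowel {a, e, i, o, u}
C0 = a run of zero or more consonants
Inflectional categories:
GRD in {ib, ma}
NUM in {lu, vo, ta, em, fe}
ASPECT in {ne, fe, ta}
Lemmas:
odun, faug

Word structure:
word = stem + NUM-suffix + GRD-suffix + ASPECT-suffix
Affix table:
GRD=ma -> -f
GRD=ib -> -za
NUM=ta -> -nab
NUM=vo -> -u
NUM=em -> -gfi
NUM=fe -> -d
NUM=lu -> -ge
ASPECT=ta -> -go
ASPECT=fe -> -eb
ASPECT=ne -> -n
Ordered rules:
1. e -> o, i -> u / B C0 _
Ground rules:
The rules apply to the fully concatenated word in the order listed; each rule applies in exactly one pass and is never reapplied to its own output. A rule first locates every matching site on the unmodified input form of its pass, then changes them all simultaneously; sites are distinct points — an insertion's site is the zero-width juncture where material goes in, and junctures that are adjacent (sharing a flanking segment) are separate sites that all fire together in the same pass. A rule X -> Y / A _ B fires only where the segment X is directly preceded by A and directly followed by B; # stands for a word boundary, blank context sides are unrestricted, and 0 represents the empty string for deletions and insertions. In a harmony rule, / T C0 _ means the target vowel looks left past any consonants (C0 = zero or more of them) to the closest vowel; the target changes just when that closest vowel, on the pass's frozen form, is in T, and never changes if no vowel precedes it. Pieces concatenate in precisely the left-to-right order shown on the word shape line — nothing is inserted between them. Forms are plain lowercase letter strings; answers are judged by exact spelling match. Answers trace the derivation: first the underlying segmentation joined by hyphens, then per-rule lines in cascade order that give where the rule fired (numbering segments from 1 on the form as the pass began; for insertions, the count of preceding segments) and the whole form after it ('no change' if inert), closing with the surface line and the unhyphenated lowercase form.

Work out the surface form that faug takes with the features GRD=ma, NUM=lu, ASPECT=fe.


underlying: faug-ge-f-eb
1. e -> o, i -> u / B C0 _: fires at position(s) 6: fauggofeb
surface: fauggofeb


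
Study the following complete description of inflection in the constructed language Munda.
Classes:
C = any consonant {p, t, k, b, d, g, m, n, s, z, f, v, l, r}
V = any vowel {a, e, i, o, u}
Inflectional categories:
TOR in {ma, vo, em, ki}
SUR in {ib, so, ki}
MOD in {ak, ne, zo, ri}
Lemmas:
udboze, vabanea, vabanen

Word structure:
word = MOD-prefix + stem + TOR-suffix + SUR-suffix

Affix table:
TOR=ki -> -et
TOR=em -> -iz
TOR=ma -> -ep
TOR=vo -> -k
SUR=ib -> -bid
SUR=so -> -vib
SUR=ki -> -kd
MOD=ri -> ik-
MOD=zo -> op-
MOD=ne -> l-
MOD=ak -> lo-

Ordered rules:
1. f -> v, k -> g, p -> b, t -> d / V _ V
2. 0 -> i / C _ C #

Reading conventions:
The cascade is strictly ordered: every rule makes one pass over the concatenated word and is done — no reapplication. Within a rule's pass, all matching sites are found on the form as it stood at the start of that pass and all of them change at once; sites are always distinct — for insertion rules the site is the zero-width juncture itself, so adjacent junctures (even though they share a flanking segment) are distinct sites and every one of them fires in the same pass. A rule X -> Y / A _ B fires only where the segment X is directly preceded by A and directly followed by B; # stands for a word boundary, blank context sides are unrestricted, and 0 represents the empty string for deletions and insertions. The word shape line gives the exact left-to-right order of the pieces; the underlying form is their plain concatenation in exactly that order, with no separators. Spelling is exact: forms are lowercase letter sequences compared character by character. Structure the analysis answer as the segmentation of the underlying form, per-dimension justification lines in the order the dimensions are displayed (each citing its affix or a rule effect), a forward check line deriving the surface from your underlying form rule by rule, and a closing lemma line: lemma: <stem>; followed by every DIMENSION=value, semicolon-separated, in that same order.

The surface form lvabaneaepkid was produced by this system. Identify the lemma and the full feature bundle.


underlying: l-vabanea-ep-kd
TOR=ma - signalled by the affix -ep
SUR=ki - signalled by the affix -kd
MOD=ne - signalled by the affix l-
check: lvabaneaepkd -> lvabaneaepkd -> lvabaneaepkid
lemma: vabanea; TOR=ma; SUR=ki; MOD=ne


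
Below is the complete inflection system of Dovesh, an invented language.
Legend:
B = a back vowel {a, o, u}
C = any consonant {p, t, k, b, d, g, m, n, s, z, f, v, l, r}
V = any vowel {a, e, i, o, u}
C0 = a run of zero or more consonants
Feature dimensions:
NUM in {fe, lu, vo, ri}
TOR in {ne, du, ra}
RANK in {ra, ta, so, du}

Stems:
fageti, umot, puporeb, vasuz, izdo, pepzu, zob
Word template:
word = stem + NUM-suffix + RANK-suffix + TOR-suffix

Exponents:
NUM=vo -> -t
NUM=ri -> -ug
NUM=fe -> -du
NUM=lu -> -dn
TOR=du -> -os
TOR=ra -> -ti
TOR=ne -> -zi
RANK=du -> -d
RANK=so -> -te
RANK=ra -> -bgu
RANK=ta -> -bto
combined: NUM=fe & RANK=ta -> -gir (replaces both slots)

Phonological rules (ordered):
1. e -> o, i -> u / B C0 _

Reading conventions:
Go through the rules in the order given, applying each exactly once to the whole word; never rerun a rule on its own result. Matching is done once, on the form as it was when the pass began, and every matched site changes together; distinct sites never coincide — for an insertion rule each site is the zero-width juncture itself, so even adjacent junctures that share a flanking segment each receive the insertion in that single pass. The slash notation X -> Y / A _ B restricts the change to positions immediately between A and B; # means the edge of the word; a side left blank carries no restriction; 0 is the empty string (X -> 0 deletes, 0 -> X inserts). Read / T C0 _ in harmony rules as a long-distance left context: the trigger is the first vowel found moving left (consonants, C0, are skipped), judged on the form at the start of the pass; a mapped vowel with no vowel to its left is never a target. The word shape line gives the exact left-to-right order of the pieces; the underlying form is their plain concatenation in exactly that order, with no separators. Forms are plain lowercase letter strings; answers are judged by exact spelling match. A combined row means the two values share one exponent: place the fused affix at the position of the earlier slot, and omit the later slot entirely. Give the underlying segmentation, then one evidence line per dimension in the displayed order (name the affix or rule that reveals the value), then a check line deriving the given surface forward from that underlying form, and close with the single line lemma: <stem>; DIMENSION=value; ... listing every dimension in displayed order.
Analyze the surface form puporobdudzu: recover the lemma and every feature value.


underlying: puporeb-du-d-zi
NUM=fe - signalled by the affix -du
TOR=ne - signalled by the affix -zi
RANK=du - signalled by the affix -d
check: puporebdudzi -> puporobdudzu
lemma: puporeb; NUM=fe; TOR=ne; RANK=du


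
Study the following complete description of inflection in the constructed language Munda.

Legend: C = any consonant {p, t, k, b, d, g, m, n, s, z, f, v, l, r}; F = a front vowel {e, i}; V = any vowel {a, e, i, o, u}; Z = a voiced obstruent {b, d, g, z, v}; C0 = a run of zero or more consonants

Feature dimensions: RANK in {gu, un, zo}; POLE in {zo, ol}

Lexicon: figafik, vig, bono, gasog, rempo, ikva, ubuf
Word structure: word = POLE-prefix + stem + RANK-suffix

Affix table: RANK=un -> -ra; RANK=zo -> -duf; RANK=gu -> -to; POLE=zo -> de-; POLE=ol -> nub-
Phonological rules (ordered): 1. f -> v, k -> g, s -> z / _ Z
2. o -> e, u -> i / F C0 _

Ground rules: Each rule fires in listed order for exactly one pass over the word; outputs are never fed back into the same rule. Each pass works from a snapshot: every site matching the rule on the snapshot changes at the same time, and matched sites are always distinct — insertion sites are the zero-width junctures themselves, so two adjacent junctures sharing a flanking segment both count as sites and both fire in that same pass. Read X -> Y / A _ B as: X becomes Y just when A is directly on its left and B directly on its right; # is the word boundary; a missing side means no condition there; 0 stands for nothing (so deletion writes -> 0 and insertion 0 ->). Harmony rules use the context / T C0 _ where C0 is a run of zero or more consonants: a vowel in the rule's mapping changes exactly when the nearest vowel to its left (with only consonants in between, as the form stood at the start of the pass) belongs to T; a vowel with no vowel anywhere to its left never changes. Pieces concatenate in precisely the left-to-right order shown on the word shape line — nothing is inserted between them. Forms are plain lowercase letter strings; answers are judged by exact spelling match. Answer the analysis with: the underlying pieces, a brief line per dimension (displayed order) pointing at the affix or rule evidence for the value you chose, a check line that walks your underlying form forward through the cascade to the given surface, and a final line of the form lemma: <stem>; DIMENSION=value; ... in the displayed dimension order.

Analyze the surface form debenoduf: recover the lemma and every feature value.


underlying: de-bono-duf
RANK=zo - signalled by the affix -duf
POLE=zo - signalled by the affix de-
check: debonoduf -> debonoduf -> debenoduf
lemma: bono; RANK=zo; POLE=zo
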